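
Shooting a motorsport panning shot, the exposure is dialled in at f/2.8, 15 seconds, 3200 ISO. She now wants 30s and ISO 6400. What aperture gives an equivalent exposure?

Shutter speed: 15 → 30 — 1 stop slower (brighter).
ISO: 3200 → 6400 — 1 stop higher (brighter).
Net change so far: 2 stops brighter. Offset with the aperture: f/2.8 → f/4 → f/5.6.

f/5.6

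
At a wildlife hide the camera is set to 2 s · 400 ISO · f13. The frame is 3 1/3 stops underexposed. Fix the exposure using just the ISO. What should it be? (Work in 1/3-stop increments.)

ISO 4000

Underexposed by 3 1/3 stops → need 3 1/3 stops brighter.
ISO: 400 → 500 → 640 → 800 → 1000 → 1250 → 1600 → 2000 → 2500 → 3200 → 4000.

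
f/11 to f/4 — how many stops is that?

3 stops

f/11 → f/8 → f/5.6 → f/4 — count the steps: 3 stops.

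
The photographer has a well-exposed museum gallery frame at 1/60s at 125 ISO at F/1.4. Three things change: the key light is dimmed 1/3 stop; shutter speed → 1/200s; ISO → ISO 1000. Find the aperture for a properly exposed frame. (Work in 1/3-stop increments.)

Scene light: 1/3 stop darker.
Shutter speed: 1/60 → 1/80 → 1/100 → 1/125 → 1/160 → 1/200 — 1 2/3 stops faster (darker).
ISO: 125 → 160 → 200 → 250 → 320 → 400 → 500 → 640 → 800 → 1000 — 3 stops higher (brighter).
Net so far: 1 stop brighter. Aperture: f/1.4 → f/1.6 → f/1.8 → f/2.

f/2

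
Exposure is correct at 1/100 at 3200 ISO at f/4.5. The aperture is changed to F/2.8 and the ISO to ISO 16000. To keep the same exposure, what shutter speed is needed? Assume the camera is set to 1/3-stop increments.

Aperture: f/4.5 → f/4 → f/3.5 → f/3.2 → f/2.8 — 1 1/3 stops opened up (brighter).
ISO: 3200 → 4000 → 5000 → 6400 → 8000 → 10000 → 12800 → 16000 — 2 1/3 stops higher (brighter).
Net change so far: 3 2/3 stops brighter. Offset with the shutter speed: 1/100 → 1/125 → 1/160 → 1/200 → 1/250 → 1/320 → 1/400 → 1/500 → 1/640 → 1/800 → 1/1000 → 1/1250.

1/1250s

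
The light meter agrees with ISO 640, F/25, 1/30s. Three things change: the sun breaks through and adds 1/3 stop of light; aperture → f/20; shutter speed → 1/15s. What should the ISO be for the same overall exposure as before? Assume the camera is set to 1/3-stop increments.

Scene light: 1/3 stop brighter.
Aperture: f/25 → f/22 → f/20 — 2/3 stop opened up (brighter).
Shutter speed: 1/30 → 1/25 → 1/20 → 1/15 — 1 stop slower (brighter).
Net so far: 2 stops brighter. ISO: 640 → 500 → 400 → 320 → 250 → 200 → 160.

ISO 160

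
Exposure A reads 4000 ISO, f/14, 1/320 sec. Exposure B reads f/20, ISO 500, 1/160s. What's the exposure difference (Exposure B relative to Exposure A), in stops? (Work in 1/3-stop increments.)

Aperture: f/14 → f/16 → f/18 → f/20 — 1 stop smaller aperture (darker).
Shutter speed: 1/320 → 1/250 → 1/200 → 1/160 — 1 stop longer (brighter).
ISO: 4000 → 3200 → 2500 → 2000 → 1600 → 1250 → 1000 → 800 → 640 → 500 — 3 stops lower (darker).
Net: −1 +1 −3 = −3 stops.

3 stops darker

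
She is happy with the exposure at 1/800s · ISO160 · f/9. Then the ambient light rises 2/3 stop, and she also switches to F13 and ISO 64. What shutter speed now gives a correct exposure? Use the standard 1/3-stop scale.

1/250s

Scene light: 2/3 stop brighter.
Aperture: f/9 → f/10 → f/11 → f/13 — 1 stop narrower (darker).
ISO: 160 → 125 → 100 → 80 → 64 — 1 1/3 stops lower (darker).
Net so far: 1 2/3 stops darker. Shutter speed: 1/800 → 1/640 → 1/500 → 1/400 → 1/320 → 1/250.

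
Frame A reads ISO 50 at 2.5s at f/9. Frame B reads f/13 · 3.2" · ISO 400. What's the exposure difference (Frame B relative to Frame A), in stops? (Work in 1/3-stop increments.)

Aperture: f/9 → f/10 → f/11 → f/13 — 1 stop stopped down (darker).
Shutter speed: 2.5 → 3.2 — 1/3 stop slower (brighter).
ISO: 50 → 64 → 80 → 100 → 125 → 160 → 200 → 250 → 320 → 400 — 3 stops higher (brighter).
Net: −1 +1/3 +3 = +2 1/3 stops.

2 1/3 stops brighter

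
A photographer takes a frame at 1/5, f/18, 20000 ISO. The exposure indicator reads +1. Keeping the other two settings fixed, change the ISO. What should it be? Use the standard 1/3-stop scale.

Overexposed by 1 stop → need 1 stop darker.
ISO: 20000 → 16000 → 12800 → 10000.

ISO 10000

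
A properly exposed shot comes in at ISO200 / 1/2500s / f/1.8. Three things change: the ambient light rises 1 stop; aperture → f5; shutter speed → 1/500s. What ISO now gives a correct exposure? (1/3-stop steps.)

Scene light: 1 stop brighter.
Aperture: f/1.8 → f/2 → f/2.2 → f/2.5 → f/2.8 → f/3.2 → f/3.5 → f/4 → f/4.5 → f/5 — 3 stops stopped down (darker).
Shutter speed: 1/2500 → 1/2000 → 1/1600 → 1/1250 → 1/1000 → 1/800 → 1/640 → 1/500 — 2 1/3 stops longer (brighter).
Net so far: 1/3 stop brighter. ISO: 200 → 160.

ISO 160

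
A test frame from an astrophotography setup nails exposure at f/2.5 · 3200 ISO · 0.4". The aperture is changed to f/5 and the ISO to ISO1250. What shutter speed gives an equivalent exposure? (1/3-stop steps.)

Aperture: f/2.5 → f/2.8 → f/3.2 → f/3.5 → f/4 → f/4.5 → f/5 — 2 stops stopped down (darker).
ISO: 3200 → 2500 → 2000 → 1600 → 1250 — 1 1/3 stops dropped (darker).
Net change so far: 3 1/3 stops darker. Offset with the shutter speed: 0.4 → 0.5 → 0.6 → 0.8 → 1 → 1.3 → 1.6 → 2 → 2.5 → 3.2 → 4.

4 s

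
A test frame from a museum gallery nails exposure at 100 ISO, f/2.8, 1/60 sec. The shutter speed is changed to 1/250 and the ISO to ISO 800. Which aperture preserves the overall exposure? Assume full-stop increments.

Shutter speed: 1/60 → 1/125 → 1/250 — 2 stops faster (darker).
ISO: 100 → 200 → 400 → 800 — 3 stops raised (brighter).
Net change so far: 1 stop brighter. Offset with the aperture: f/2.8 → f/4.

f/4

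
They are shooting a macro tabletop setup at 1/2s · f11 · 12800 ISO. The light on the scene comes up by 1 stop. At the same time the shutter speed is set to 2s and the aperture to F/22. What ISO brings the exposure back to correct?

ISO 6400

Scene light: 1 stop brighter.
Shutter speed: 1/2 → 1 → 2 — 2 stops slower (brighter).
Aperture: f/11 → f/16 → f/22 — 2 stops narrower (darker).
Net so far: 1 stop brighter. ISO: 12800 → 6400.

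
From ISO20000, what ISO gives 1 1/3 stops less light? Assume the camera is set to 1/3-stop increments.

ISO: 20000 → 16000 → 12800 → 10000 → 8000 — 1 1/3 stops dropped (darker).

ISO 8000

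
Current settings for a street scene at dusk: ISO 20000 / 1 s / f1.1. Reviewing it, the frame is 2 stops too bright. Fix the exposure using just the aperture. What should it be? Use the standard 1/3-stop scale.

f/2.2

Overexposed by 2 stops → need 2 stops darker.
Aperture: f/1.1 → f/1.2 → f/1.4 → f/1.6 → f/1.8 → f/2 → f/2.2.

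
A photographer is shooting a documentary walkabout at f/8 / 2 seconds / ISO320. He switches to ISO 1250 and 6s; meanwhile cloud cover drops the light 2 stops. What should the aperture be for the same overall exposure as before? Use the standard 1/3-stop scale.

Scene light: 2 stops darker.
ISO: 320 → 400 → 500 → 640 → 800 → 1000 → 1250 — 2 stops higher (brighter).
Shutter speed: 2 → 2.5 → 3.2 → 4 → 5 → 6 — 1 2/3 stops slower (brighter).
Net so far: 1 2/3 stops brighter. Aperture: f/8 → f/9 → f/10 → f/11 → f/13 → f/14.

f/14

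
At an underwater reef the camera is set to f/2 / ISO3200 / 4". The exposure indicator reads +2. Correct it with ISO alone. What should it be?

Overexposed by 2 stops → need 2 stops darker.
ISO: 3200 → 1600 → 800.

ISO 800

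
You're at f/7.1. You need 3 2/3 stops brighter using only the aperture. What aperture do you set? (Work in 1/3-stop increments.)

f/2

Aperture: f/7.1 → f/6.3 → f/5.6 → f/5 → f/4.5 → f/4 → f/3.5 → f/3.2 → f/2.8 → f/2.5 → f/2.2 → f/2 — 3 2/3 stops opened up (brighter).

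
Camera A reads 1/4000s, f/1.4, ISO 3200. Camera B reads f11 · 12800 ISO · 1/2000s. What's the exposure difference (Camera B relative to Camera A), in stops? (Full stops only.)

3 stops darker

Aperture: f/1.4 → f/2 → f/2.8 → f/4 → f/5.6 → f/8 → f/11 — 6 stops stopped down (darker).
Shutter speed: 1/4000 → 1/2000 — 1 stop slower (brighter).
ISO: 3200 → 6400 → 12800 — 2 stops raised (brighter).
Net: −6 +1 +2 = −3 stops.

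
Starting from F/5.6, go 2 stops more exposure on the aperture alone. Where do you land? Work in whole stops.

Aperture: f/5.6 → f/4 → f/2.8 — 2 stops larger aperture (brighter).

f/2.8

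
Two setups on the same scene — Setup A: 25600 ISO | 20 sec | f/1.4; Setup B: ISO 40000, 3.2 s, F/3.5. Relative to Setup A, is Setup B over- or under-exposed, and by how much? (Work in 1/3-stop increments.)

4 2/3 stops darker

Aperture: f/1.4 → f/1.6 → f/1.8 → f/2 → f/2.2 → f/2.5 → f/2.8 → f/3.2 → f/3.5 — 2 2/3 stops stopped down (darker).
Shutter speed: 20 → 15 → 13 → 10 → 8 → 6 → 5 → 4 → 3.2 — 2 2/3 stops shorter (darker).
ISO: 25600 → 32000 → 40000 — 2/3 stop raised (brighter).
Net: −2 2/3 −2 2/3 +2/3 = −4 2/3 stops.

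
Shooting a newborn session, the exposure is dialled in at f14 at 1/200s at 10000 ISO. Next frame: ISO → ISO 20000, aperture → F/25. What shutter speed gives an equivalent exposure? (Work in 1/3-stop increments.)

ISO: 10000 → 12800 → 16000 → 20000 — 1 stop higher (brighter).
Aperture: f/14 → f/16 → f/18 → f/20 → f/22 → f/25 — 1 2/3 stops stopped down (darker).
Net change so far: 2/3 stop darker. Offset with the shutter speed: 1/200 → 1/160 → 1/125.

1/125s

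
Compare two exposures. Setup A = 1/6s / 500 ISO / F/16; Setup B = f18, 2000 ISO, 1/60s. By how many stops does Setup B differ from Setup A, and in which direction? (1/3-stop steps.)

1 2/3 stops darker

Aperture: f/16 → f/18 — 1/3 stop smaller aperture (darker).
Shutter speed: 1/6 → 1/8 → 1/10 → 1/13 → 1/15 → 1/20 → 1/25 → 1/30 → 1/40 → 1/50 → 1/60 — 3 1/3 stops faster (darker).
ISO: 500 → 640 → 800 → 1000 → 1250 → 1600 → 2000 — 2 stops higher (brighter).
Net: −1/3 −3 1/3 +2 = −1 2/3 stops.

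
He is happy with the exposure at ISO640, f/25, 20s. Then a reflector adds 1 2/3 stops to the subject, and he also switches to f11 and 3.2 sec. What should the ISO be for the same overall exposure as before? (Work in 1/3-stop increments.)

ISO 250

Scene light: 1 2/3 stops brighter.
Aperture: f/25 → f/22 → f/20 → f/18 → f/16 → f/14 → f/13 → f/11 — 2 1/3 stops opened up (brighter).
Shutter speed: 20 → 15 → 13 → 10 → 8 → 6 → 5 → 4 → 3.2 — 2 2/3 stops faster (darker).
Net so far: 1 1/3 stops brighter. ISO: 640 → 500 → 400 → 320 → 250.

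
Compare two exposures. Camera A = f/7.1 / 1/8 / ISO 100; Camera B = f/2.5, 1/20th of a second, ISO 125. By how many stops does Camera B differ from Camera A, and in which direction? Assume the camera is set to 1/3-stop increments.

Aperture: f/7.1 → f/6.3 → f/5.6 → f/5 → f/4.5 → f/4 → f/3.5 → f/3.2 → f/2.8 → f/2.5 — 3 stops opened up (brighter).
Shutter speed: 1/8 → 1/10 → 1/13 → 1/15 → 1/20 — 1 1/3 stops shorter (darker).
ISO: 100 → 125 — 1/3 stop higher (brighter).
Net: +3 −1 1/3 +1/3 = +2 stops.

2 stops brighter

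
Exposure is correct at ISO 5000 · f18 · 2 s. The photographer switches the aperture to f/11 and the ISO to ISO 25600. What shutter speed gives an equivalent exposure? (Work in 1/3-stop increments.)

1/6s

Aperture: f/18 → f/16 → f/14 → f/13 → f/11 — 1 1/3 stops larger aperture (brighter).
ISO: 5000 → 6400 → 8000 → 10000 → 12800 → 16000 → 20000 → 25600 — 2 1/3 stops raised (brighter).
Net change so far: 3 2/3 stops brighter. Offset with the shutter speed: 2 → 1.6 → 1.3 → 1 → 0.8 → 0.6 → 0.5 → 0.4 → 0.3 → 1/4 → 1/5 → 1/6.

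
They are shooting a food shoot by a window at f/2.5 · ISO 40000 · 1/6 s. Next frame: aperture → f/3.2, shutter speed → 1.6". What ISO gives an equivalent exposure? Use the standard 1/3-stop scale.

Aperture: f/2.5 → f/2.8 → f/3.2 — 2/3 stop smaller aperture (darker).
Shutter speed: 1/6 → 1/5 → 1/4 → 0.3 → 0.4 → 0.5 → 0.6 → 0.8 → 1 → 1.3 → 1.6 — 3 1/3 stops slower (brighter).
Net change so far: 2 2/3 stops brighter. Offset with the ISO: 40000 → 32000 → 25600 → 20000 → 16000 → 12800 → 10000 → 8000 → 6400.

ISO 6400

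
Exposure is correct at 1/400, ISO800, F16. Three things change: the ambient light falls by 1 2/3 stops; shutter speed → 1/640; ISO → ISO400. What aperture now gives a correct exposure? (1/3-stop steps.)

Scene light: 1 2/3 stops darker.
Shutter speed: 1/400 → 1/500 → 1/640 — 2/3 stop shorter (darker).
ISO: 800 → 640 → 500 → 400 — 1 stop dropped (darker).
Net so far: 3 1/3 stops darker. Aperture: f/16 → f/14 → f/13 → f/11 → f/10 → f/9 → f/8 → f/7.1 → f/6.3 → f/5.6 → f/5.

f/5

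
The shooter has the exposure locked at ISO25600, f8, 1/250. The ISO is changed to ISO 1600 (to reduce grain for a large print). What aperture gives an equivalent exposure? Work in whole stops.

ISO: 25600 → 12800 → 6400 → 3200 → 1600 — 4 stops lower (darker).
Need 4 stops brighter from the aperture: f/8 → f/5.6 → f/4 → f/2.8 → f/2.

f/2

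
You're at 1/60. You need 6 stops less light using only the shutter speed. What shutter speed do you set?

1/4000s

Shutter speed: 1/60 → 1/125 → 1/250 → 1/500 → 1/1000 → 1/2000 → 1/4000 — 6 stops shorter (darker).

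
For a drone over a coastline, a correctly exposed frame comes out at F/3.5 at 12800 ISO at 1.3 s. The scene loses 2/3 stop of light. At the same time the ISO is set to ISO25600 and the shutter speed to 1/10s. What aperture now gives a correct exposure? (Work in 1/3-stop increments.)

Scene light: 2/3 stop darker.
ISO: 12800 → 16000 → 20000 → 25600 — 1 stop higher (brighter).
Shutter speed: 1.3 → 1 → 0.8 → 0.6 → 0.5 → 0.4 → 0.3 → 1/4 → 1/5 → 1/6 → 1/8 → 1/10 — 3 2/3 stops faster (darker).
Net so far: 3 1/3 stops darker. Aperture: f/3.5 → f/3.2 → f/2.8 → f/2.5 → f/2.2 → f/2 → f/1.8 → f/1.6 → f/1.4 → f/1.2 → f/1.1.

f/1.1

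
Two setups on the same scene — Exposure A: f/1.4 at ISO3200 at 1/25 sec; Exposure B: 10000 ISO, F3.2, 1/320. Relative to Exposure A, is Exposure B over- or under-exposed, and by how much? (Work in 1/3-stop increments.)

4 1/3 stops darker

Aperture: f/1.4 → f/1.6 → f/1.8 → f/2 → f/2.2 → f/2.5 → f/2.8 → f/3.2 — 2 1/3 stops smaller aperture (darker).
Shutter speed: 1/25 → 1/30 → 1/40 → 1/50 → 1/60 → 1/80 → 1/100 → 1/125 → 1/160 → 1/200 → 1/250 → 1/320 — 3 2/3 stops shorter (darker).
ISO: 3200 → 4000 → 5000 → 6400 → 8000 → 10000 — 1 2/3 stops raised (brighter).
Net: −2 1/3 −3 2/3 +1 2/3 = −4 1/3 stops.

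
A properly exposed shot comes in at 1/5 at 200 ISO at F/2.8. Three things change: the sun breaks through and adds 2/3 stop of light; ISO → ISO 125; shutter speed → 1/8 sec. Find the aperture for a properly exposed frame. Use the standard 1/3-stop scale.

Scene light: 2/3 stop brighter.
ISO: 200 → 160 → 125 — 2/3 stop dropped (darker).
Shutter speed: 1/5 → 1/6 → 1/8 — 2/3 stop shorter (darker).
Net so far: 2/3 stop darker. Aperture: f/2.8 → f/2.5 → f/2.2.

f/2.2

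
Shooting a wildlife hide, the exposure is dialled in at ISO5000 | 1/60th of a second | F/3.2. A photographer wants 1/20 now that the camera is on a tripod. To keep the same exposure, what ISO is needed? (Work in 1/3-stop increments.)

ISO 1600

Shutter speed: 1/60 → 1/50 → 1/40 → 1/30 → 1/25 → 1/20 — 1 2/3 stops longer (brighter).
Need 1 2/3 stops darker from the ISO: 5000 → 4000 → 3200 → 2500 → 2000 → 1600.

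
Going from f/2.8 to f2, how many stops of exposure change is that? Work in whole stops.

1 stop

f/2.8 → f/2 — count the steps: 1 stop.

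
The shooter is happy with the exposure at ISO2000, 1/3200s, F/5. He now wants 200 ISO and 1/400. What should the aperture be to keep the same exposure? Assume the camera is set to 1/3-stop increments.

f/4.5

ISO: 2000 → 1600 → 1250 → 1000 → 800 → 640 → 500 → 400 → 320 → 250 → 200 — 3 1/3 stops lower (darker).
Shutter speed: 1/3200 → 1/2500 → 1/2000 → 1/1600 → 1/1250 → 1/1000 → 1/800 → 1/640 → 1/500 → 1/400 — 3 stops slower (brighter).
Net change so far: 1/3 stop darker. Offset with the aperture: f/5 → f/4.5.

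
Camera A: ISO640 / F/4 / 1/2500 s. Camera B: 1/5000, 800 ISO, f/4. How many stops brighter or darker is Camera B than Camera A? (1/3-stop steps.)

Aperture: unchanged.
Shutter speed: 1/2500 → 1/3200 → 1/4000 → 1/5000 — 1 stop shorter (darker).
ISO: 640 → 800 — 1/3 stop higher (brighter).
Net: −1 +1/3 = −2/3 stops.

2/3 stop darker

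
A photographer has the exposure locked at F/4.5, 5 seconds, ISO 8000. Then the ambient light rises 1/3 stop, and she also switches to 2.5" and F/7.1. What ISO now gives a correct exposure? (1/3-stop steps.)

ISO 32000

Scene light: 1/3 stop brighter.
Shutter speed: 5 → 4 → 3.2 → 2.5 — 1 stop shorter (darker).
Aperture: f/4.5 → f/5 → f/5.6 → f/6.3 → f/7.1 — 1 1/3 stops smaller aperture (darker).
Net so far: 2 stops darker. ISO: 8000 → 10000 → 12800 → 16000 → 20000 → 25600 → 32000.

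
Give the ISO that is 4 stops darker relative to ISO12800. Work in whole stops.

ISO: 12800 → 6400 → 3200 → 1600 → 800 — 4 stops dropped (darker).

ISO 800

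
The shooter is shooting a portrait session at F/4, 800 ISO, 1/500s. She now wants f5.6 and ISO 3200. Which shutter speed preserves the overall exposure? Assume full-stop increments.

1/1000s

Aperture: f/4 → f/5.6 — 1 stop narrower (darker).
ISO: 800 → 1600 → 3200 — 2 stops higher (brighter).
Net change so far: 1 stop brighter. Offset with the shutter speed: 1/500 → 1/1000.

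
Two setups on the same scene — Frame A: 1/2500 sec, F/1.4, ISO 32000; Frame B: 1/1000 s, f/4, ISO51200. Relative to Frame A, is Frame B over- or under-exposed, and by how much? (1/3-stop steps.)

1 stop darker

Aperture: f/1.4 → f/1.6 → f/1.8 → f/2 → f/2.2 → f/2.5 → f/2.8 → f/3.2 → f/3.5 → f/4 — 3 stops stopped down (darker).
Shutter speed: 1/2500 → 1/2000 → 1/1600 → 1/1250 → 1/1000 — 1 1/3 stops slower (brighter).
ISO: 32000 → 40000 → 51200 — 2/3 stop higher (brighter).
Net: −3 +1 1/3 +2/3 = −1 stop.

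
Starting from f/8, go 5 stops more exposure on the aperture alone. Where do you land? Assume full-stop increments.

f/1.4

Aperture: f/8 → f/5.6 → f/4 → f/2.8 → f/2 → f/1.4 — 5 stops larger aperture (brighter).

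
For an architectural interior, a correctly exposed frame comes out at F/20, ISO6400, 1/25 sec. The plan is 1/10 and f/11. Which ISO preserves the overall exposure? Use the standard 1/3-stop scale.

ISO 800

Shutter speed: 1/25 → 1/20 → 1/15 → 1/13 → 1/10 — 1 1/3 stops longer (brighter).
Aperture: f/20 → f/18 → f/16 → f/14 → f/13 → f/11 — 1 2/3 stops wider (brighter).
Net change so far: 3 stops brighter. Offset with the ISO: 6400 → 5000 → 4000 → 3200 → 2500 → 2000 → 1600 → 1250 → 1000 → 800.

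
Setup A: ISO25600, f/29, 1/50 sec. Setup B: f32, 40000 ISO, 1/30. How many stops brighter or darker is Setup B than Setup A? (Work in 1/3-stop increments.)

Aperture: f/29 → f/32 — 1/3 stop narrower (darker).
Shutter speed: 1/50 → 1/40 → 1/30 — 2/3 stop longer (brighter).
ISO: 25600 → 32000 → 40000 — 2/3 stop higher (brighter).
Net: −1/3 +2/3 +2/3 = +1 stop.

1 stop brighter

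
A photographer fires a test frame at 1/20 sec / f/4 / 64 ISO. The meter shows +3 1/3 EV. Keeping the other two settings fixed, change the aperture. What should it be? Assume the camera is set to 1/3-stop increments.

f/13

Overexposed by 3 1/3 stops → need 3 1/3 stops darker.
Aperture: f/4 → f/4.5 → f/5 → f/5.6 → f/6.3 → f/7.1 → f/8 → f/9 → f/10 → f/11 → f/13.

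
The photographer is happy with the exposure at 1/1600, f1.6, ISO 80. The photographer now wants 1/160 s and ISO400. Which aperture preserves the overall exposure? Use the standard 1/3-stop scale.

Shutter speed: 1/1600 → 1/1250 → 1/1000 → 1/800 → 1/640 → 1/500 → 1/400 → 1/320 → 1/250 → 1/200 → 1/160 — 3 1/3 stops longer (brighter).
ISO: 80 → 100 → 125 → 160 → 200 → 250 → 320 → 400 — 2 1/3 stops raised (brighter).
Net change so far: 5 2/3 stops brighter. Offset with the aperture: f/1.6 → f/1.8 → f/2 → f/2.2 → f/2.5 → f/2.8 → f/3.2 → f/3.5 → f/4 → f/4.5 → f/5 → f/5.6 → f/6.3 → f/7.1 → f/8 → f/9 → f/10 → f/11.

f/11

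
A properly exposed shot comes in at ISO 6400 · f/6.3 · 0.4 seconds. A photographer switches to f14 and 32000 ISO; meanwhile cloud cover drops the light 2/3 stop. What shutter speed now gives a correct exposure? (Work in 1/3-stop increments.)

Scene light: 2/3 stop darker.
Aperture: f/6.3 → f/7.1 → f/8 → f/9 → f/10 → f/11 → f/13 → f/14 — 2 1/3 stops smaller aperture (darker).
ISO: 6400 → 8000 → 10000 → 12800 → 16000 → 20000 → 25600 → 32000 — 2 1/3 stops raised (brighter).
Net so far: 2/3 stop darker. Shutter speed: 0.4 → 0.5 → 0.6.

0.6 s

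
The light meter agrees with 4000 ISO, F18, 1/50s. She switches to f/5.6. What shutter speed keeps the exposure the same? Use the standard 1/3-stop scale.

Aperture: f/18 → f/16 → f/14 → f/13 → f/11 → f/10 → f/9 → f/8 → f/7.1 → f/6.3 → f/5.6 — 3 1/3 stops wider (brighter).
Need 3 1/3 stops darker from the shutter speed: 1/50 → 1/60 → 1/80 → 1/100 → 1/125 → 1/160 → 1/200 → 1/250 → 1/320 → 1/400 → 1/500.

1/500s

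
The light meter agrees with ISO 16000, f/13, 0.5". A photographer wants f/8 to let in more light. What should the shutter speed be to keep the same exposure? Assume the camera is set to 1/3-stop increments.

1/5s

Aperture: f/13 → f/11 → f/10 → f/9 → f/8 — 1 1/3 stops larger aperture (brighter).
Need 1 1/3 stops darker from the shutter speed: 0.5 → 0.4 → 0.3 → 1/4 → 1/5.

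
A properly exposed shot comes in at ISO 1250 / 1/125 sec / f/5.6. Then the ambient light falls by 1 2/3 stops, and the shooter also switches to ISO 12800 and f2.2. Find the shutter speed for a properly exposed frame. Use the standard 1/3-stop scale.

1/2500s

Scene light: 1 2/3 stops darker.
ISO: 1250 → 1600 → 2000 → 2500 → 3200 → 4000 → 5000 → 6400 → 8000 → 10000 → 12800 — 3 1/3 stops raised (brighter).
Aperture: f/5.6 → f/5 → f/4.5 → f/4 → f/3.5 → f/3.2 → f/2.8 → f/2.5 → f/2.2 — 2 2/3 stops opened up (brighter).
Net so far: 4 1/3 stops brighter. Shutter speed: 1/125 → 1/160 → 1/200 → 1/250 → 1/320 → 1/400 → 1/500 → 1/640 → 1/800 → 1/1000 → 1/1250 → 1/1600 → 1/2000 → 1/2500.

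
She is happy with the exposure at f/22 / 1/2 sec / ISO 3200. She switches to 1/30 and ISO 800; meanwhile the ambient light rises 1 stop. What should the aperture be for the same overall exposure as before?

f/4

Scene light: 1 stop brighter.
Shutter speed: 1/2 → 1/4 → 1/8 → 1/15 → 1/30 — 4 stops faster (darker).
ISO: 3200 → 1600 → 800 — 2 stops lower (darker).
Net so far: 5 stops darker. Aperture: f/22 → f/16 → f/11 → f/8 → f/5.6 → f/4.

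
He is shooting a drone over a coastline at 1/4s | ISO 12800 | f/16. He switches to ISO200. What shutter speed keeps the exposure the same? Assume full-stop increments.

15 s

ISO: 12800 → 6400 → 3200 → 1600 → 800 → 400 → 200 — 6 stops dropped (darker).
Need 6 stops brighter from the shutter speed: 1/4 → 1/2 → 1 → 2 → 4 → 8 → 15.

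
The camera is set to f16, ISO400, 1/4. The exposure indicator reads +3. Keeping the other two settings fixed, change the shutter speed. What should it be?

1/30s

Overexposed by 3 stops → need 3 stops darker.
Shutter speed: 1/4 → 1/8 → 1/15 → 1/30.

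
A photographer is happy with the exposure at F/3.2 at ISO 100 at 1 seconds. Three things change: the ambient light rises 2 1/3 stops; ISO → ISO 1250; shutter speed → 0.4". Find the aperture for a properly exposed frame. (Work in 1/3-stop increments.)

Scene light: 2 1/3 stops brighter.
ISO: 100 → 125 → 160 → 200 → 250 → 320 → 400 → 500 → 640 → 800 → 1000 → 1250 — 3 2/3 stops raised (brighter).
Shutter speed: 1 → 0.8 → 0.6 → 0.5 → 0.4 — 1 1/3 stops shorter (darker).
Net so far: 4 2/3 stops brighter. Aperture: f/3.2 → f/3.5 → f/4 → f/4.5 → f/5 → f/5.6 → f/6.3 → f/7.1 → f/8 → f/9 → f/10 → f/11 → f/13 → f/14 → f/16.

f/16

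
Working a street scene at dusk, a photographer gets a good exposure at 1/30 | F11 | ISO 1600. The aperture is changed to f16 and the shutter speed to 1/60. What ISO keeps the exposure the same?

ISO 6400

Aperture: f/11 → f/16 — 1 stop stopped down (darker).
Shutter speed: 1/30 → 1/60 — 1 stop faster (darker).
Net change so far: 2 stops darker. Offset with the ISO: 1600 → 3200 → 6400.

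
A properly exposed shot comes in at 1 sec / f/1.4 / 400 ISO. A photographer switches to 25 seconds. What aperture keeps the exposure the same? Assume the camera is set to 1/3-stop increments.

Shutter speed: 1 → 1.3 → 1.6 → 2 → 2.5 → 3.2 → 4 → 5 → 6 → 8 → 10 → 13 → 15 → 20 → 25 — 4 2/3 stops longer (brighter).
Need 4 2/3 stops darker from the aperture: f/1.4 → f/1.6 → f/1.8 → f/2 → f/2.2 → f/2.5 → f/2.8 → f/3.2 → f/3.5 → f/4 → f/4.5 → f/5 → f/5.6 → f/6.3 → f/7.1.

f/7.1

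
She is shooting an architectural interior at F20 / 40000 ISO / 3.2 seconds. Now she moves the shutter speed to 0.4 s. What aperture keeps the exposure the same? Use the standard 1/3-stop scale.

f/7.1

Shutter speed: 3.2 → 2.5 → 2 → 1.6 → 1.3 → 1 → 0.8 → 0.6 → 0.5 → 0.4 — 3 stops faster (darker).
Need 3 stops brighter from the aperture: f/20 → f/18 → f/16 → f/14 → f/13 → f/11 → f/10 → f/9 → f/8 → f/7.1.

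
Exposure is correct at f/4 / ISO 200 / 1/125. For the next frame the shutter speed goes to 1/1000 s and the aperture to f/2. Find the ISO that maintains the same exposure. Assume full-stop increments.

ISO 400

Shutter speed: 1/125 → 1/250 → 1/500 → 1/1000 — 3 stops shorter (darker).
Aperture: f/4 → f/2.8 → f/2 — 2 stops opened up (brighter).
Net change so far: 1 stop darker. Offset with the ISO: 200 → 400.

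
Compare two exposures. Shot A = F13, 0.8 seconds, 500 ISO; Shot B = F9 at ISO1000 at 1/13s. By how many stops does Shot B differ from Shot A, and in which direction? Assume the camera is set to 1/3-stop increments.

Aperture: f/13 → f/11 → f/10 → f/9 — 1 stop opened up (brighter).
Shutter speed: 0.8 → 0.6 → 0.5 → 0.4 → 0.3 → 1/4 → 1/5 → 1/6 → 1/8 → 1/10 → 1/13 — 3 1/3 stops shorter (darker).
ISO: 500 → 640 → 800 → 1000 — 1 stop raised (brighter).
Net: +1 −3 1/3 +1 = −1 1/3 stops.

1 1/3 stops darker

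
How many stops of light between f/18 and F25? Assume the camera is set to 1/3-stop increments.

f/18 → f/20 → f/22 → f/25 — count the steps: 3 third-stops = 1 stop.

1 stop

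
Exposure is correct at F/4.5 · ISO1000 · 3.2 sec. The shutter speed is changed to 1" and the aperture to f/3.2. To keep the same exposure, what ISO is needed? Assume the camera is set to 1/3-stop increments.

ISO 1600

Shutter speed: 3.2 → 2.5 → 2 → 1.6 → 1.3 → 1 — 1 2/3 stops faster (darker).
Aperture: f/4.5 → f/4 → f/3.5 → f/3.2 — 1 stop wider (brighter).
Net change so far: 2/3 stop darker. Offset with the ISO: 1000 → 1250 → 1600.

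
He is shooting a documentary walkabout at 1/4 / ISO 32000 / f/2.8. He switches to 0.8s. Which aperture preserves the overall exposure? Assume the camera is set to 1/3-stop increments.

Shutter speed: 1/4 → 0.3 → 0.4 → 0.5 → 0.6 → 0.8 — 1 2/3 stops longer (brighter).
Need 1 2/3 stops darker from the aperture: f/2.8 → f/3.2 → f/3.5 → f/4 → f/4.5 → f/5.

f/5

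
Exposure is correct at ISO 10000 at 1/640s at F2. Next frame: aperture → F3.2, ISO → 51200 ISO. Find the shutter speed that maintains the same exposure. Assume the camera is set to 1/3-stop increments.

1/1250s

Aperture: f/2 → f/2.2 → f/2.5 → f/2.8 → f/3.2 — 1 1/3 stops stopped down (darker).
ISO: 10000 → 12800 → 16000 → 20000 → 25600 → 32000 → 40000 → 51200 — 2 1/3 stops higher (brighter).
Net change so far: 1 stop brighter. Offset with the shutter speed: 1/640 → 1/800 → 1/1000 → 1/1250.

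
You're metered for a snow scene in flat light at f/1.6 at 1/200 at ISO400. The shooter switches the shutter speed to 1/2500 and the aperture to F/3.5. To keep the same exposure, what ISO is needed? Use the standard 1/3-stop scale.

Shutter speed: 1/200 → 1/250 → 1/320 → 1/400 → 1/500 → 1/640 → 1/800 → 1/1000 → 1/1250 → 1/1600 → 1/2000 → 1/2500 — 3 2/3 stops shorter (darker).
Aperture: f/1.6 → f/1.8 → f/2 → f/2.2 → f/2.5 → f/2.8 → f/3.2 → f/3.5 — 2 1/3 stops smaller aperture (darker).
Net change so far: 6 stops darker. Offset with the ISO: 400 → 500 → 640 → 800 → 1000 → 1250 → 1600 → 2000 → 2500 → 3200 → 4000 → 5000 → 6400 → 8000 → 10000 → 12800 → 16000 → 20000 → 25600.

ISO 25600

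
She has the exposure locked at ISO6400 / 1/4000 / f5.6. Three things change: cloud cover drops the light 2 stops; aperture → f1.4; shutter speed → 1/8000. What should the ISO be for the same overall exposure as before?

Scene light: 2 stops darker.
Aperture: f/5.6 → f/4 → f/2.8 → f/2 → f/1.4 — 4 stops wider (brighter).
Shutter speed: 1/4000 → 1/8000 — 1 stop shorter (darker).
Net so far: 1 stop brighter. ISO: 6400 → 3200.

ISO 3200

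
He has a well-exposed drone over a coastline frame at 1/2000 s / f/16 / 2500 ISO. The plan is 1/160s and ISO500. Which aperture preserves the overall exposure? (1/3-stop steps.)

f/25

Shutter speed: 1/2000 → 1/1600 → 1/1250 → 1/1000 → 1/800 → 1/640 → 1/500 → 1/400 → 1/320 → 1/250 → 1/200 → 1/160 — 3 2/3 stops longer (brighter).
ISO: 2500 → 2000 → 1600 → 1250 → 1000 → 800 → 640 → 500 — 2 1/3 stops lower (darker).
Net change so far: 1 1/3 stops brighter. Offset with the aperture: f/16 → f/18 → f/20 → f/22 → f/25.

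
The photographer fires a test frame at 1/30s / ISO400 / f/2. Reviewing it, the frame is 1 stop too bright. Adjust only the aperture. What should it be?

f/2.8

Overexposed by 1 stop → need 1 stop darker.
Aperture: f/2 → f/2.8.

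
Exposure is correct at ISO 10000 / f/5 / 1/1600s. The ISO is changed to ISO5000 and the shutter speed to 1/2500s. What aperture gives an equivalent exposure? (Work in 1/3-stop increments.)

f/2.8

ISO: 10000 → 8000 → 6400 → 5000 — 1 stop lower (darker).
Shutter speed: 1/1600 → 1/2000 → 1/2500 — 2/3 stop shorter (darker).
Net change so far: 1 2/3 stops darker. Offset with the aperture: f/5 → f/4.5 → f/4 → f/3.5 → f/3.2 → f/2.8.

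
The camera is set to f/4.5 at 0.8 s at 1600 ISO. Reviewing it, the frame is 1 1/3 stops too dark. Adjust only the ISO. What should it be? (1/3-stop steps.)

Underexposed by 1 1/3 stops → need 1 1/3 stops brighter.
ISO: 1600 → 2000 → 2500 → 3200 → 4000.

ISO 4000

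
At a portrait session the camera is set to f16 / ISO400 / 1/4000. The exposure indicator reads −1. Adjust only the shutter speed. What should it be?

1/2000s

Underexposed by 1 stop → need 1 stop brighter.
Shutter speed: 1/4000 → 1/2000.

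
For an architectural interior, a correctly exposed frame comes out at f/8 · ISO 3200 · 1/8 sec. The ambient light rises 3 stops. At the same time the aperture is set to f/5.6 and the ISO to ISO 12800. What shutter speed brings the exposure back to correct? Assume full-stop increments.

1/500s

Scene light: 3 stops brighter.
Aperture: f/8 → f/5.6 — 1 stop larger aperture (brighter).
ISO: 3200 → 6400 → 12800 — 2 stops higher (brighter).
Net so far: 6 stops brighter. Shutter speed: 1/8 → 1/15 → 1/30 → 1/60 → 1/125 → 1/250 → 1/500.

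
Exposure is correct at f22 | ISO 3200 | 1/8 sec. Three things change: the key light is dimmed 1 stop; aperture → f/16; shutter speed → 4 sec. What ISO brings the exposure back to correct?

ISO 100

Scene light: 1 stop darker.
Aperture: f/22 → f/16 — 1 stop larger aperture (brighter).
Shutter speed: 1/8 → 1/4 → 1/2 → 1 → 2 → 4 — 5 stops slower (brighter).
Net so far: 5 stops brighter. ISO: 3200 → 1600 → 800 → 400 → 200 → 100.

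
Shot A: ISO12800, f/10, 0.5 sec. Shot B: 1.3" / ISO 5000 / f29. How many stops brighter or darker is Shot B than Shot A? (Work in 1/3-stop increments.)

3 stops darker

Aperture: f/10 → f/11 → f/13 → f/14 → f/16 → f/18 → f/20 → f/22 → f/25 → f/29 — 3 stops smaller aperture (darker).
Shutter speed: 0.5 → 0.6 → 0.8 → 1 → 1.3 — 1 1/3 stops slower (brighter).
ISO: 12800 → 10000 → 8000 → 6400 → 5000 — 1 1/3 stops lower (darker).
Net: −3 +1 1/3 −1 1/3 = −3 stops.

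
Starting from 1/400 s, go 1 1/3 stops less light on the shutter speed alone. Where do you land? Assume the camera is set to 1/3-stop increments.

1/1000s

Shutter speed: 1/400 → 1/500 → 1/640 → 1/800 → 1/1000 — 1 1/3 stops faster (darker).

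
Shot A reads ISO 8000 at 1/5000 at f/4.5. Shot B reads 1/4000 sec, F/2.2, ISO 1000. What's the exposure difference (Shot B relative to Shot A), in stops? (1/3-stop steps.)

Aperture: f/4.5 → f/4 → f/3.5 → f/3.2 → f/2.8 → f/2.5 → f/2.2 — 2 stops opened up (brighter).
Shutter speed: 1/5000 → 1/4000 — 1/3 stop slower (brighter).
ISO: 8000 → 6400 → 5000 → 4000 → 3200 → 2500 → 2000 → 1600 → 1250 → 1000 — 3 stops dropped (darker).
Net: +2 +1/3 −3 = −2/3 stops.

2/3 stop darker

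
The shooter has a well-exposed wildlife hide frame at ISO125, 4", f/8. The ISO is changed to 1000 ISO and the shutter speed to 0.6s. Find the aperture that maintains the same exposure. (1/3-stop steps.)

f/9

ISO: 125 → 160 → 200 → 250 → 320 → 400 → 500 → 640 → 800 → 1000 — 3 stops raised (brighter).
Shutter speed: 4 → 3.2 → 2.5 → 2 → 1.6 → 1.3 → 1 → 0.8 → 0.6 — 2 2/3 stops shorter (darker).
Net change so far: 1/3 stop brighter. Offset with the aperture: f/8 → f/9.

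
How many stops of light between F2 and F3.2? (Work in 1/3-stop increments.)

1 1/3 stops

f/2 → f/2.2 → f/2.5 → f/2.8 → f/3.2 — count the steps: 4 third-stops = 1 1/3 stops.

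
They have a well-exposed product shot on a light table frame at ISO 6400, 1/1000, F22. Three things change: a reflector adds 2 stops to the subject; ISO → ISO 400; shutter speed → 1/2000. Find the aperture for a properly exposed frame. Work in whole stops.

f/8

Scene light: 2 stops brighter.
ISO: 6400 → 3200 → 1600 → 800 → 400 — 4 stops lower (darker).
Shutter speed: 1/1000 → 1/2000 — 1 stop faster (darker).
Net so far: 3 stops darker. Aperture: f/22 → f/16 → f/11 → f/8.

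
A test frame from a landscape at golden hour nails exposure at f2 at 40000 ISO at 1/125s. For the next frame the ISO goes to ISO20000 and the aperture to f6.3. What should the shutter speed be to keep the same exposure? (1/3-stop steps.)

1/6s

ISO: 40000 → 32000 → 25600 → 20000 — 1 stop dropped (darker).
Aperture: f/2 → f/2.2 → f/2.5 → f/2.8 → f/3.2 → f/3.5 → f/4 → f/4.5 → f/5 → f/5.6 → f/6.3 — 3 1/3 stops stopped down (darker).
Net change so far: 4 1/3 stops darker. Offset with the shutter speed: 1/125 → 1/100 → 1/80 → 1/60 → 1/50 → 1/40 → 1/30 → 1/25 → 1/20 → 1/15 → 1/13 → 1/10 → 1/8 → 1/6.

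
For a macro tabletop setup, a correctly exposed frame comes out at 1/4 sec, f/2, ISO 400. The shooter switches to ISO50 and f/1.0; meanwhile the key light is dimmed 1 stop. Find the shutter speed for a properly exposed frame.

1 s

Scene light: 1 stop darker.
ISO: 400 → 200 → 100 → 50 — 3 stops dropped (darker).
Aperture: f/2 → f/1.4 → f/1.0 — 2 stops larger aperture (brighter).
Net so far: 2 stops darker. Shutter speed: 1/4 → 1/2 → 1.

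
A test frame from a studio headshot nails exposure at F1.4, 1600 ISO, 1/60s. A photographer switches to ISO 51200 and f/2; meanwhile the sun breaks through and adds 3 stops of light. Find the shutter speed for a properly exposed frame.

1/8000s

Scene light: 3 stops brighter.
ISO: 1600 → 3200 → 6400 → 12800 → 25600 → 51200 — 5 stops raised (brighter).
Aperture: f/1.4 → f/2 — 1 stop narrower (darker).
Net so far: 7 stops brighter. Shutter speed: 1/60 → 1/125 → 1/250 → 1/500 → 1/1000 → 1/2000 → 1/4000 → 1/8000.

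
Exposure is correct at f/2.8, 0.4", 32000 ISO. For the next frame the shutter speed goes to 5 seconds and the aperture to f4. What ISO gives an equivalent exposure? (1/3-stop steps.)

Shutter speed: 0.4 → 0.5 → 0.6 → 0.8 → 1 → 1.3 → 1.6 → 2 → 2.5 → 3.2 → 4 → 5 — 3 2/3 stops longer (brighter).
Aperture: f/2.8 → f/3.2 → f/3.5 → f/4 — 1 stop narrower (darker).
Net change so far: 2 2/3 stops brighter. Offset with the ISO: 32000 → 25600 → 20000 → 16000 → 12800 → 10000 → 8000 → 6400 → 5000.

ISO 5000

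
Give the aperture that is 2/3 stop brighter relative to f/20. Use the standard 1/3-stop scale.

Aperture: f/20 → f/18 → f/16 — 2/3 stop opened up (brighter).

f/16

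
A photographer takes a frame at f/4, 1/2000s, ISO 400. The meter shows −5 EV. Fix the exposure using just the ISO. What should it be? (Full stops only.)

ISO 12800

Underexposed by 5 stops → need 5 stops brighter.
ISO: 400 → 800 → 1600 → 3200 → 6400 → 12800.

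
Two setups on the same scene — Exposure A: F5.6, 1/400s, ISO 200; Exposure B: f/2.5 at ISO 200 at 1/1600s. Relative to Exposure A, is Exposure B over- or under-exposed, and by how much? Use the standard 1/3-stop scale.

1/3 stop brighter

Aperture: f/5.6 → f/5 → f/4.5 → f/4 → f/3.5 → f/3.2 → f/2.8 → f/2.5 — 2 1/3 stops wider (brighter).
Shutter speed: 1/400 → 1/500 → 1/640 → 1/800 → 1/1000 → 1/1250 → 1/1600 — 2 stops faster (darker).
ISO: unchanged.
Net: +2 1/3 −2 = +1/3 stops.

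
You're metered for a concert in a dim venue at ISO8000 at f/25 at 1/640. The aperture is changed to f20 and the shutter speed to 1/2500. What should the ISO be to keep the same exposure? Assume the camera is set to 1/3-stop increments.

ISO 20000

Aperture: f/25 → f/22 → f/20 — 2/3 stop larger aperture (brighter).
Shutter speed: 1/640 → 1/800 → 1/1000 → 1/1250 → 1/1600 → 1/2000 → 1/2500 — 2 stops shorter (darker).
Net change so far: 1 1/3 stops darker. Offset with the ISO: 8000 → 10000 → 12800 → 16000 → 20000.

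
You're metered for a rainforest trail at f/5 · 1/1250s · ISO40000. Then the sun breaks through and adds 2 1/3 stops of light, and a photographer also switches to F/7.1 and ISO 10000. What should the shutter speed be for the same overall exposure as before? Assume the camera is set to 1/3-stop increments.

1/800s

Scene light: 2 1/3 stops brighter.
Aperture: f/5 → f/5.6 → f/6.3 → f/7.1 — 1 stop narrower (darker).
ISO: 40000 → 32000 → 25600 → 20000 → 16000 → 12800 → 10000 — 2 stops dropped (darker).
Net so far: 2/3 stop darker. Shutter speed: 1/1250 → 1/1000 → 1/800.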